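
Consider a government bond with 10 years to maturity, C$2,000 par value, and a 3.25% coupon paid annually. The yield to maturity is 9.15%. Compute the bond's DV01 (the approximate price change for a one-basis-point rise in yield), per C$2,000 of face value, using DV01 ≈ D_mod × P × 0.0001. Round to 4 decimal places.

C$0.9452

Periodic yield y = 0.0915.
  t   CF        PV=CF/(1+0.0915)^t    t·PV
  1        65.00        59.5511        59.5511
  2        65.00        54.5589       109.1179
  3        65.00        49.9853       149.9558
  4        65.00        45.7950       183.1801
  5        65.00        41.9561       209.7803
  6        65.00        38.4389       230.6334
  7        65.00        35.2166       246.5161
  8        65.00        32.2644       258.1151
  9        65.00        29.5597       266.0371
  10    2,065.00       860.3648     8,603.6484
  Σ                  1,247.6908    10,316.5353
P = 1,247.6908; D_Mac = 8.26850 yrs; D_mod = 7.57536 yrs.
DV01 ≈ 7.57536 × 1,247.6908 × 0.0001 = 0.945170.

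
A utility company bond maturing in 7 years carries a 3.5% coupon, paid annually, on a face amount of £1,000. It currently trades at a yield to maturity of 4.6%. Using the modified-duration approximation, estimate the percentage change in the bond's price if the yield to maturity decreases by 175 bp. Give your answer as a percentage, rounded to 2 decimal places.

+10.54%

Periodic yield y = 0.046. Modified duration first:
  t   CF        PV=CF/(1+0.046)^t    t·PV
  1        35.00        33.4608        33.4608
  2        35.00        31.9893        63.9786
  3        35.00        30.5825        91.7475
  4        35.00        29.2376       116.9503
  5        35.00        27.9518       139.7589
  6        35.00        26.7226       160.3353
  7     1,035.00       755.4723     5,288.3063
  Σ                    935.4168     5,894.5377
P = 935.4168; D_Mac = 6.30151 yrs; D_mod = 6.30151/(1+0.046) = 6.02439 yrs.
ΔP/P ≈ -D_mod · Δy = -6.02439 × (-0.0175) = +0.105427 = +10.5427%.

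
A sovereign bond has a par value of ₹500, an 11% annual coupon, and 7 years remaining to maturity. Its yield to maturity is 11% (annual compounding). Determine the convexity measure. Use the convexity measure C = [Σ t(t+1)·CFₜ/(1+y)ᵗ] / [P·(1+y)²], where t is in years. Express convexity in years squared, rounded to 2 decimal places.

30.45

With y = 0.11:
  t   CF        PV=CF/(1+0.11)^t    t·PV        t(t+1)·PV
  1        55.00        49.5495        49.5495          99.0991
  2        55.00        44.6392        89.2785         267.8354
  3        55.00        40.2155       120.6466         482.5863
  4        55.00        36.2302       144.9208         724.6041
  5        55.00        32.6398       163.1991         979.1947
  6        55.00        29.4052       176.4315       1,235.0203
  7       555.00       267.3204     1,871.2429      14,969.9434
  Σ                    500.0000     2,615.2689      18,758.2833
P = 500.0000.
Convexity = Σ t(t+1)·PV / [P·(1+y)²] = 18,758.2833 / (500.0000 × 1.232100) = 30.44929.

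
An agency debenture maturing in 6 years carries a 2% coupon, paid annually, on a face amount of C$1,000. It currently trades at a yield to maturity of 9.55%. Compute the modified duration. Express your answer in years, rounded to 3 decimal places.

5.143 years

Periodic yield y = 0.0955. First find Macaulay duration:
  t   CF        PV=CF/(1+0.0955)^t    t·PV
  1        20.00        18.2565        18.2565
  2        20.00        16.6650        33.3300
  3        20.00        15.2122        45.6367
  4        20.00        13.8861        55.5444
  5        20.00        12.6756        63.3779
  6     1,020.00       590.1004     3,540.6022
  Σ                    666.7958     3,756.7477
P = 666.7958; Macaulay duration = 3,756.7477 / 666.7958 = 5.63403 years.
Modified duration = D_Mac / (1 + y) = 5.63403 / 1.0955 = 5.14288 years.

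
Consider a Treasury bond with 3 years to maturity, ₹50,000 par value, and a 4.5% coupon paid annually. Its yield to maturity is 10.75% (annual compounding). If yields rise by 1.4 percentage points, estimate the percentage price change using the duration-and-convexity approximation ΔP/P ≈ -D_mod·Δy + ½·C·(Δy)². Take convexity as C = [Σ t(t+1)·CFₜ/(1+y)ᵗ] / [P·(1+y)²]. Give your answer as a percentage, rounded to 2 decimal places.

With y = 0.1075:
  t   CF        PV=CF/(1+0.1075)^t    t·PV        t(t+1)·PV
  1     2,250.00     2,031.6027     2,031.6027       4,063.2054
  2     2,250.00     1,834.4043     3,668.8085      11,006.4255
  3    52,250.00    38,464.0570   115,392.1711     461,568.6846
  Σ                 42,330.0640   121,092.5824     476,638.3155
P = 42,330.0640; D_Mac = 2.86068 yrs; D_mod = 2.58300 yrs; C = 9.18021.
Duration effect: -2.58300 × (+0.014) = -0.036162
Convexity effect: 0.5 × 9.18021 × (0.014)² = +0.0008997
ΔP/P ≈ -0.036162 + 0.0008997 = -0.035262 = -3.5262%.

-3.53%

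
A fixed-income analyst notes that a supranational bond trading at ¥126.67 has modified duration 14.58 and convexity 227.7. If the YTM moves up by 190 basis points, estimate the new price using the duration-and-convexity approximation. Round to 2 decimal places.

Duration effect: -D_mod·Δy = -14.58 × (+0.019) = -0.277020
Convexity effect: ½·C·(Δy)² = 0.5 × 227.7 × (0.019)² = +0.04109985
ΔP/P ≈ -0.277020 + 0.04109985 = -0.23592015
New price ≈ 126.67 × (1 - 0.23592015) = 96.7859945995.

¥96.79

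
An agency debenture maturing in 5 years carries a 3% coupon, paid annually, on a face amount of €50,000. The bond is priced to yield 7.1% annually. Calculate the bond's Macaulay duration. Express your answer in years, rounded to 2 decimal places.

Periodic yield y = 0.071. Discount each cash flow and weight by its year:
  t   CF        PV=CF/(1+0.071)^t    t·PV
  1     1,500.00     1,400.5602     1,400.5602
  2     1,500.00     1,307.7126     2,615.4253
  3     1,500.00     1,221.0202     3,663.0606
  4     1,500.00     1,140.0749     4,560.2995
  5    51,500.00    36,547.6851   182,738.4257
  Σ                 41,617.0531   194,977.7713
Price P = Σ PV = 41,617.0531.
Macaulay duration = Σ(t·PV) / P = 194,977.7713 / 41,617.0531 = 4.68505 years.

4.69 years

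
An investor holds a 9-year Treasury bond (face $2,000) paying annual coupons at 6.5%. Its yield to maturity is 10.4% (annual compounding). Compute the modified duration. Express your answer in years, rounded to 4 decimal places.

Periodic yield y = 0.104. First find Macaulay duration:
  t   CF        PV=CF/(1+0.104)^t    t·PV
  1       130.00       117.7536       117.7536
  2       130.00       106.6609       213.3218
  3       130.00        96.6131       289.8394
  4       130.00        87.5119       350.0476
  5       130.00        79.2680       396.3401
  6       130.00        71.8007       430.8044
  7       130.00        65.0369       455.2583
  8       130.00        58.9102       471.2819
  9     2,130.00       874.2949     7,868.6541
  Σ                  1,557.8503    10,593.3011
P = 1,557.8503; Macaulay duration = 10,593.3011 / 1,557.8503 = 6.79995 years.
Modified duration = D_Mac / (1 + y) = 6.79995 / 1.104 = 6.15937 years.

6.1594 years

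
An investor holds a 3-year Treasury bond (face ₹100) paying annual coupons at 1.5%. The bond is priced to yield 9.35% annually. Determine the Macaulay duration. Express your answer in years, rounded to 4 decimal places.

2.9502 years

Periodic yield y = 0.0935. Discount each cash flow and weight by its year:
  t   CF        PV=CF/(1+0.0935)^t    t·PV
  1         1.50         1.3717         1.3717
  2         1.50         1.2545         2.5089
  3       101.50        77.6264       232.8793
  Σ                     80.2526       236.7600
Price P = Σ PV = 80.2526.
Macaulay duration = Σ(t·PV) / P = 236.7600 / 80.2526 = 2.95018 years.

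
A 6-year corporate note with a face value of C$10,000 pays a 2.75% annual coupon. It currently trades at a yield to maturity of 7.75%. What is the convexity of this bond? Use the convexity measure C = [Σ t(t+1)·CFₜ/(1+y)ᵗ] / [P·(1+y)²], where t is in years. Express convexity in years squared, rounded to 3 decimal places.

32.572

With y = 0.0775:
  t   CF        PV=CF/(1+0.0775)^t    t·PV        t(t+1)·PV
  1       275.00       255.2204       255.2204         510.4408
  2       275.00       236.8635       473.7270       1,421.1810
  3       275.00       219.8269       659.4807       2,637.9229
  4       275.00       204.0157       816.0628       4,080.3139
  5       275.00       189.3417       946.7086       5,680.2514
  6    10,275.00     6,565.6565    39,393.9390     275,757.5729
  Σ                  7,670.9247    42,545.1385     290,087.6829
P = 7,670.9247.
Convexity = Σ t(t+1)·PV / [P·(1+y)²] = 290,087.6829 / (7,670.9247 × 1.161006) = 32.57219.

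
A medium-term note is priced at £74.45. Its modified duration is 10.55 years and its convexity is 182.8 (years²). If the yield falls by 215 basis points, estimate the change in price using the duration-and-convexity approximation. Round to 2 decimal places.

+£20.03

Duration effect: -D_mod·Δy = -10.55 × (-0.0215) = +0.226825
Convexity effect: ½·C·(Δy)² = 0.5 × 182.8 × (-0.0215)² = +0.04224965
ΔP/P ≈ +0.226825 + 0.04224965 = +0.26907465
ΔP ≈ 74.45 × (+0.26907465) = +20.0326076925.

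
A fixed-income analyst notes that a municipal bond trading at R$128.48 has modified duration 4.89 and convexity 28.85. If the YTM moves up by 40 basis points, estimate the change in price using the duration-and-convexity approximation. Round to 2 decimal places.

-R$2.48

Duration effect: -D_mod·Δy = -4.89 × (+0.004) = -0.019560
Convexity effect: ½·C·(Δy)² = 0.5 × 28.85 × (0.004)² = +0.0002308
ΔP/P ≈ -0.019560 + 0.0002308 = -0.0193292
ΔP ≈ 128.48 × (-0.0193292) = -2.483415616.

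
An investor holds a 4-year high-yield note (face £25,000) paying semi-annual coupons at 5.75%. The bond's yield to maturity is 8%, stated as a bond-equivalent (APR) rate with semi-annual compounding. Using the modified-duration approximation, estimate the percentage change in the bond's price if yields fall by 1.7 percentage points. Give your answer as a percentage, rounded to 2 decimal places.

+5.90%

Periodic yield y = 0.04. Modified duration first:
  t   CF        PV=CF/(1+0.04)^t    t·PV
  1       718.75       691.1058       691.1058
  2       718.75       664.5248     1,329.0496
  3       718.75       638.9661     1,916.8984
  4       718.75       614.3905     2,457.5620
  5       718.75       590.7601     2,953.8005
  6       718.75       568.0386     3,408.2314
  7       718.75       546.1909     3,823.3365
  8    25,718.75    18,792.4387   150,339.5097
  Σ                 23,106.4155   166,919.4939
P = 23,106.4155; D_Mac = 7.22395 half-year periods = 3.61197 yrs; D_mod = 3.61197/(1+0.04) = 3.47305 yrs.
ΔP/P ≈ -D_mod · Δy = -3.47305 × (-0.017) = +0.059042 = +5.9042%.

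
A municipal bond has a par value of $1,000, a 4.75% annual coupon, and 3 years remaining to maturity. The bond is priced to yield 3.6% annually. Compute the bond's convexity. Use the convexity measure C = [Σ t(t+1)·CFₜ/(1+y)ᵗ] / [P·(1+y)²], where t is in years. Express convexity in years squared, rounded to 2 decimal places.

10.53

With y = 0.036:
  t   CF        PV=CF/(1+0.036)^t    t·PV        t(t+1)·PV
  1        47.50        45.8494        45.8494          91.6988
  2        47.50        44.2562        88.5124         265.5372
  3     1,047.50       942.0518     2,826.1553      11,304.6211
  Σ                  1,032.1574     2,960.5171      11,661.8572
P = 1,032.1574.
Convexity = Σ t(t+1)·PV / [P·(1+y)²] = 11,661.8572 / (1,032.1574 × 1.073296) = 10.52694.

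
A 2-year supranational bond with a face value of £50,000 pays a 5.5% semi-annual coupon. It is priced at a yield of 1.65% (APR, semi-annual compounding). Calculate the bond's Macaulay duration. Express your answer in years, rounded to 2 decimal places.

1.92 years

Periodic yield y = 0.00825. Discount each cash flow and weight by its period:
  t   CF        PV=CF/(1+0.00825)^t    t·PV
  1     1,375.00     1,363.7491     1,363.7491
  2     1,375.00     1,352.5902     2,705.1804
  3     1,375.00     1,341.5226     4,024.5679
  4    51,375.00    49,714.0234   198,856.0935
  Σ                 53,771.8853   206,949.5909
Price P = Σ PV = 53,771.8853.
Macaulay duration = Σ(t·PV) / P = 206,949.5909 / 53,771.8853 = 3.84866 half-year periods.
In years: 3.84866 / 2 = 1.92433 years.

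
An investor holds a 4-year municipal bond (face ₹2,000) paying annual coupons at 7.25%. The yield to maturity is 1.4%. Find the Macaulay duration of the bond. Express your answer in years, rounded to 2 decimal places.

3.65 years

Periodic yield y = 0.014. Discount each cash flow and weight by its year:
  t   CF        PV=CF/(1+0.014)^t    t·PV
  1       145.00       142.9980       142.9980
  2       145.00       141.0237       282.0474
  3       145.00       139.0766       417.2299
  4     2,145.00     2,028.9693     8,115.8772
  Σ                  2,452.0676     8,958.1525
Price P = Σ PV = 2,452.0676.
Macaulay duration = Σ(t·PV) / P = 8,958.1525 / 2,452.0676 = 3.65331 years.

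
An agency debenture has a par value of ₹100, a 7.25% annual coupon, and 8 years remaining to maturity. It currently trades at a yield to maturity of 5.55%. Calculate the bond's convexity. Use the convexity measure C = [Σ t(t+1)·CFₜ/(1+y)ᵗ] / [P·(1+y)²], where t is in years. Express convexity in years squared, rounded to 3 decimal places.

47.986

With y = 0.0555:
  t   CF        PV=CF/(1+0.0555)^t    t·PV        t(t+1)·PV
  1         7.25         6.8688         6.8688          13.7376
  2         7.25         6.5076        13.0152          39.0457
  3         7.25         6.1654        18.4963          73.9851
  4         7.25         5.8412        23.3650         116.8248
  5         7.25         5.5341        27.6705         166.0229
  6         7.25         5.2431        31.4586         220.2104
  7         7.25         4.9674        34.7719         278.1752
  8       107.25        69.6196       556.9566       5,012.6098
  Σ                    110.7473       712.6029       5,920.6115
P = 110.7473.
Convexity = Σ t(t+1)·PV / [P·(1+y)²] = 5,920.6115 / (110.7473 × 1.114080) = 47.98628.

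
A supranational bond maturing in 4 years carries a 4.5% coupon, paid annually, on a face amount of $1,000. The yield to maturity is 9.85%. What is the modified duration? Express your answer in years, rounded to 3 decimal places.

Periodic yield y = 0.0985. First find Macaulay duration:
  t   CF        PV=CF/(1+0.0985)^t    t·PV
  1        45.00        40.9650        40.9650
  2        45.00        37.2917        74.5834
  3        45.00        33.9479       101.8436
  4     1,045.00       717.6555     2,870.6222
  Σ                    829.8601     3,088.0141
P = 829.8601; Macaulay duration = 3,088.0141 / 829.8601 = 3.72113 years.
Modified duration = D_Mac / (1 + y) = 3.72113 / 1.0985 = 3.38746 years.

3.387 years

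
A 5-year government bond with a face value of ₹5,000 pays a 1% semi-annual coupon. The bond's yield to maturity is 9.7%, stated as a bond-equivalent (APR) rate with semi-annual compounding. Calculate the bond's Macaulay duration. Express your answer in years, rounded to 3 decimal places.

4.856 years

Periodic yield y = 0.0485. Discount each cash flow and weight by its period:
  t   CF        PV=CF/(1+0.0485)^t    t·PV
  1        25.00        23.8436        23.8436
  2        25.00        22.7407        45.4813
  3        25.00        21.6888        65.0663
  4        25.00        20.6855        82.7420
  5        25.00        19.7287        98.6434
  6        25.00        18.8161       112.8965
  7        25.00        17.9457       125.6201
  8        25.00        17.1156       136.9249
  9        25.00        16.3239       146.9152
  10    5,025.00     3,129.3326    31,293.3255
  Σ                  3,308.2211    32,131.4588
Price P = Σ PV = 3,308.2211.
Macaulay duration = Σ(t·PV) / P = 32,131.4588 / 3,308.2211 = 9.71261 half-year periods.
In years: 9.71261 / 2 = 4.85630 years.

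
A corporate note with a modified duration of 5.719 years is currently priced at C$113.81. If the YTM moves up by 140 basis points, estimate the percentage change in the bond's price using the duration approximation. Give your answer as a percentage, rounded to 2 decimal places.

-8.01%

Duration approximation: ΔP/P ≈ -D_mod · Δy = -5.719 × (+0.014) = -0.080066.
As a percentage: -8.0066%.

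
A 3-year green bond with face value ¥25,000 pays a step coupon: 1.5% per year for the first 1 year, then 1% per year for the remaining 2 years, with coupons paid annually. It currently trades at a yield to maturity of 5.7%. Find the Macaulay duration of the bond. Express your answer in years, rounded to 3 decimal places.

Periodic yield y = 0.057. Discount each cash flow and weight by its year:
  t   CF        PV=CF/(1+0.057)^t    t·PV
  1       375.00       354.7777       354.7777
  2       250.00       223.7639       447.5278
  3    25,250.00    21,381.4139    64,144.2417
  Σ                 21,959.9555    64,946.5472
Price P = Σ PV = 21,959.9555.
Macaulay duration = Σ(t·PV) / P = 64,946.5472 / 21,959.9555 = 2.95750 years.

2.957 years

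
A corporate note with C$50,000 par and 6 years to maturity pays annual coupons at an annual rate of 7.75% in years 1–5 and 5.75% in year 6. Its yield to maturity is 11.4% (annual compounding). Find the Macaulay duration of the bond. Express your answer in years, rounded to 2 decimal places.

Periodic yield y = 0.114. Discount each cash flow and weight by its year:
  t   CF        PV=CF/(1+0.114)^t    t·PV
  1     3,875.00     3,478.4560     3,478.4560
  2     3,875.00     3,122.4919     6,244.9839
  3     3,875.00     2,802.9551     8,408.8652
  4     3,875.00     2,516.1176    10,064.4706
  5     3,875.00     2,258.6334    11,293.1672
  6    52,875.00    27,665.5453   165,993.2720
  Σ                 41,844.1994   205,483.2148
Price P = Σ PV = 41,844.1994.
Macaulay duration = Σ(t·PV) / P = 205,483.2148 / 41,844.1994 = 4.91067 years.

4.91 years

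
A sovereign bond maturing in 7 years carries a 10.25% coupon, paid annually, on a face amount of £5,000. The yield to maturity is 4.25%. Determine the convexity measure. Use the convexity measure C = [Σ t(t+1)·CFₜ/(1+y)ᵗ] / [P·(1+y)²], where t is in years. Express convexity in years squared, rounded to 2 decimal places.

37.68

With y = 0.0425:
  t   CF        PV=CF/(1+0.0425)^t    t·PV        t(t+1)·PV
  1       512.50       491.6067       491.6067         983.2134
  2       512.50       471.5652       943.1304       2,829.3912
  3       512.50       452.3407     1,357.0221       5,428.0886
  4       512.50       433.9000     1,735.5999       8,677.9993
  5       512.50       416.2110     2,081.0550      12,486.3299
  6       512.50       399.2432     2,395.4590      16,768.2129
  7     5,512.50     4,119.2311    28,834.6176     230,676.9412
  Σ                  6,784.0978    37,838.4907     277,850.1764
P = 6,784.0978.
Convexity = Σ t(t+1)·PV / [P·(1+y)²] = 277,850.1764 / (6,784.0978 × 1.086806) = 37.68482.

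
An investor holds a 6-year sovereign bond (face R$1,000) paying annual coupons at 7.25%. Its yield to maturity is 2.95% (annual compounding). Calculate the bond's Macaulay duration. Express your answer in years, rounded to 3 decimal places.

5.176 years

Periodic yield y = 0.0295. Discount each cash flow and weight by its year:
  t   CF        PV=CF/(1+0.0295)^t    t·PV
  1        72.50        70.4225        70.4225
  2        72.50        68.4046       136.8092
  3        72.50        66.4445       199.3335
  4        72.50        64.5405       258.1622
  5        72.50        62.6912       313.4558
  6     1,072.50       900.8224     5,404.9346
  Σ                  1,233.3258     6,383.1177
Price P = Σ PV = 1,233.3258.
Macaulay duration = Σ(t·PV) / P = 6,383.1177 / 1,233.3258 = 5.17553 years.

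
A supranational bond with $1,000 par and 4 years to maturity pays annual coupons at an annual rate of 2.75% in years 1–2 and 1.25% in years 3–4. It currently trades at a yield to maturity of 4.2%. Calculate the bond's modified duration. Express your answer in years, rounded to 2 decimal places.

Periodic yield y = 0.042. First find Macaulay duration:
  t   CF        PV=CF/(1+0.042)^t    t·PV
  1        27.50        26.3916        26.3916
  2        27.50        25.3278        50.6556
  3        12.50        11.0486        33.1458
  4     1,012.50       858.8635     3,435.4541
  Σ                    921.6315     3,545.6470
P = 921.6315; Macaulay duration = 3,545.6470 / 921.6315 = 3.84714 years.
Modified duration = D_Mac / (1 + y) = 3.84714 / 1.042 = 3.69207 years.

3.69 years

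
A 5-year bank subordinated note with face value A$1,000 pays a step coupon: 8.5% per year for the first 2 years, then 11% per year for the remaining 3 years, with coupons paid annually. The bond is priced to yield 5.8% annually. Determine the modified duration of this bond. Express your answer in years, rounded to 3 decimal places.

4.064 years

Periodic yield y = 0.058. First find Macaulay duration:
  t   CF        PV=CF/(1+0.058)^t    t·PV
  1        85.00        80.3403        80.3403
  2        85.00        75.9360       151.8720
  3       110.00        92.8829       278.6486
  4       110.00        87.7910       351.1640
  5     1,110.00       837.3261     4,186.6306
  Σ                  1,174.2763     5,048.6555
P = 1,174.2763; Macaulay duration = 5,048.6555 / 1,174.2763 = 4.29938 years.
Modified duration = D_Mac / (1 + y) = 4.29938 / 1.058 = 4.06368 years.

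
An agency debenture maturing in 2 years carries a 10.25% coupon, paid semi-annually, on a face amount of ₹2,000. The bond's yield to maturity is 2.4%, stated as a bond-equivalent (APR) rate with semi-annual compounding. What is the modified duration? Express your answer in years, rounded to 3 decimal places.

1.847 years

Periodic yield y = 0.012. First find Macaulay duration:
  t   CF        PV=CF/(1+0.012)^t    t·PV
  1       102.50       101.2846       101.2846
  2       102.50       100.0836       200.1672
  3       102.50        98.8968       296.6905
  4     2,102.50     2,004.5364     8,018.1457
  Σ                  2,304.8014     8,616.2879
P = 2,304.8014; Macaulay duration = 8,616.2879 / 2,304.8014 = 3.73841 half-year periods = 1.86920 years.
Modified duration = D_Mac / (1 + y) = 1.86920 / 1.012 = 1.84704 years.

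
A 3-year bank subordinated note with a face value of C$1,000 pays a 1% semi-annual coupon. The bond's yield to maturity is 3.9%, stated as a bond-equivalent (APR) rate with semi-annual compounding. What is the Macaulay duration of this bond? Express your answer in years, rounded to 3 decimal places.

Periodic yield y = 0.0195. Discount each cash flow and weight by its period:
  t   CF        PV=CF/(1+0.0195)^t    t·PV
  1         5.00         4.9044         4.9044
  2         5.00         4.8106         9.6211
  3         5.00         4.7185        14.1556
  4         5.00         4.6283        18.5132
  5         5.00         4.5398        22.6989
  6     1,005.00       895.0405     5,370.2429
  Σ                    918.6420     5,440.1361
Price P = Σ PV = 918.6420.
Macaulay duration = Σ(t·PV) / P = 5,440.1361 / 918.6420 = 5.92193 half-year periods.
In years: 5.92193 / 2 = 2.96097 years.

2.961 years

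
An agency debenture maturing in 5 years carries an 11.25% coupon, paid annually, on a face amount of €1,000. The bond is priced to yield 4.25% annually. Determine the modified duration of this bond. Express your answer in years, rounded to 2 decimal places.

4.04 years

Periodic yield y = 0.0425. First find Macaulay duration:
  t   CF        PV=CF/(1+0.0425)^t    t·PV
  1       112.50       107.9137       107.9137
  2       112.50       103.5143       207.0286
  3       112.50        99.2943       297.8829
  4       112.50        95.2463       380.9853
  5     1,112.50       903.4824     4,517.4120
  Σ                  1,309.4510     5,511.2226
P = 1,309.4510; Macaulay duration = 5,511.2226 / 1,309.4510 = 4.20880 years.
Modified duration = D_Mac / (1 + y) = 4.20880 / 1.0425 = 4.03722 years.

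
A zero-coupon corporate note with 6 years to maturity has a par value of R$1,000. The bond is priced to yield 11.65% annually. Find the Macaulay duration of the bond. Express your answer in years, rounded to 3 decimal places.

A zero-coupon bond has a single cash flow at maturity, so its Macaulay duration equals its maturity: 6 years.

6.000 years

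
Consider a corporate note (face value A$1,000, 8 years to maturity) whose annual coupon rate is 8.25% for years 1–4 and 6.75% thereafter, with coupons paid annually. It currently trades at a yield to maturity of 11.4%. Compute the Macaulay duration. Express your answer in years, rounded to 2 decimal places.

5.96 years

Periodic yield y = 0.114. Discount each cash flow and weight by its year:
  t   CF        PV=CF/(1+0.114)^t    t·PV
  1        82.50        74.0575        74.0575
  2        82.50        66.4789       132.9577
  3        82.50        59.6758       179.0275
  4        82.50        53.5690       214.2758
  5        67.50        39.3439       196.7197
  6        67.50        35.3177       211.9063
  7        67.50        31.7035       221.9246
  8     1,067.50       450.0765     3,600.6122
  Σ                    810.2228     4,831.4812
Price P = Σ PV = 810.2228.
Macaulay duration = Σ(t·PV) / P = 4,831.4812 / 810.2228 = 5.96315 years.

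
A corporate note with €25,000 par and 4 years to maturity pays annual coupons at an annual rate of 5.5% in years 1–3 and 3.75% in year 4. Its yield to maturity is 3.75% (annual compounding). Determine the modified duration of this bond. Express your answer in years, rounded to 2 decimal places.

3.57 years

Periodic yield y = 0.0375. First find Macaulay duration:
  t   CF        PV=CF/(1+0.0375)^t    t·PV
  1     1,375.00     1,325.3012     1,325.3012
  2     1,375.00     1,277.3988     2,554.7975
  3     1,375.00     1,231.2277     3,693.6831
  4    25,937.50    22,385.9584    89,543.8336
  Σ                 26,219.8861    97,117.6155
P = 26,219.8861; Macaulay duration = 97,117.6155 / 26,219.8861 = 3.70397 years.
Modified duration = D_Mac / (1 + y) = 3.70397 / 1.0375 = 3.57009 years.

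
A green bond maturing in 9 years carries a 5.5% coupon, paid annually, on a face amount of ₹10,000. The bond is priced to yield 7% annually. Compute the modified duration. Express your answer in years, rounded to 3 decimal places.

Periodic yield y = 0.07. First find Macaulay duration:
  t   CF        PV=CF/(1+0.07)^t    t·PV
  1       550.00       514.0187       514.0187
  2       550.00       480.3913       960.7826
  3       550.00       448.9638     1,346.8915
  4       550.00       419.5924     1,678.3695
  5       550.00       392.1424     1,960.7120
  6       550.00       366.4882     2,198.9293
  7       550.00       342.5124     2,397.5865
  8       550.00       320.1050     2,560.8401
  9    10,550.00     5,738.5010    51,646.5089
  Σ                  9,022.7152    65,264.6390
P = 9,022.7152; Macaulay duration = 65,264.6390 / 9,022.7152 = 7.23337 years.
Modified duration = D_Mac / (1 + y) = 7.23337 / 1.07 = 6.76016 years.

6.760 years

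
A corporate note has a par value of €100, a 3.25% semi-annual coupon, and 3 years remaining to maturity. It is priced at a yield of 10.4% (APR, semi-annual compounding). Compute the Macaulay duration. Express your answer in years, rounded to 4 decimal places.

Periodic yield y = 0.052. Discount each cash flow and weight by its period:
  t   CF        PV=CF/(1+0.052)^t    t·PV
  1        1.625         1.5447         1.5447
  2        1.625         1.4683         2.9366
  3        1.625         1.3957         4.1872
  4        1.625         1.3268         5.3070
  5        1.625         1.2612         6.3059
  6      101.625        74.9732       449.8393
  Σ                     81.9699       470.1207
Price P = Σ PV = 81.9699.
Macaulay duration = Σ(t·PV) / P = 470.1207 / 81.9699 = 5.73529 half-year periods.
In years: 5.73529 / 2 = 2.86764 years.

2.8676 years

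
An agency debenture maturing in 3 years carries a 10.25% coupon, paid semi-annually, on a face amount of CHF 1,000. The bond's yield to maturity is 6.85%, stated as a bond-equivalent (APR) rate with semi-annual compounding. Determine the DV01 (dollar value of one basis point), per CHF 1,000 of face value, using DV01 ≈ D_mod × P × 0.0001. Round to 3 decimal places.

Periodic yield y = 0.03425.
  t   CF        PV=CF/(1+0.03425)^t    t·PV
  1        51.25        49.5528        49.5528
  2        51.25        47.9118        95.8237
  3        51.25        46.3252       138.9756
  4        51.25        44.7911       179.1644
  5        51.25        43.3078       216.5390
  6     1,051.25       858.9202     5,153.5214
  Σ                  1,090.8090     5,833.5769
P = 1,090.8090; D_Mac = 5.34794 half-year periods = 2.67397 yrs; D_mod = 2.58542 yrs.
DV01 ≈ 2.58542 × 1,090.8090 × 0.0001 = 0.282020.

CHF 0.282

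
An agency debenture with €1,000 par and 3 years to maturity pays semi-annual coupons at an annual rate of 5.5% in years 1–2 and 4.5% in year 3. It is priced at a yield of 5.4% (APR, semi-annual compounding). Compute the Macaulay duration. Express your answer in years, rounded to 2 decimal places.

Periodic yield y = 0.027. Discount each cash flow and weight by its period:
  t   CF        PV=CF/(1+0.027)^t    t·PV
  1        27.50        26.7770        26.7770
  2        27.50        26.0730        52.1461
  3        27.50        25.3876        76.1628
  4        27.50        24.7201        98.8806
  5        22.50        19.6938        98.4692
  6     1,022.50       871.4463     5,228.6781
  Σ                    994.0980     5,581.1137
Price P = Σ PV = 994.0980.
Macaulay duration = Σ(t·PV) / P = 5,581.1137 / 994.0980 = 5.61425 half-year periods.
In years: 5.61425 / 2 = 2.80712 years.

2.81 years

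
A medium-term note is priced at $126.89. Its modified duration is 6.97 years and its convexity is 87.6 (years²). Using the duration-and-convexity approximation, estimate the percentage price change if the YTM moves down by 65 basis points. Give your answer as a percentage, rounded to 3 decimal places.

+4.716%

Duration effect: -D_mod·Δy = -6.97 × (-0.0065) = +0.045305
Convexity effect: ½·C·(Δy)² = 0.5 × 87.6 × (-0.0065)² = +0.00185055
ΔP/P ≈ +0.045305 + 0.00185055 = +0.04715555
= +4.715555%.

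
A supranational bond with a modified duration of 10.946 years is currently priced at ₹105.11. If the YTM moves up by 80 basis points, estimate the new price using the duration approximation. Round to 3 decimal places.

₹95.906

Duration approximation: ΔP/P ≈ -D_mod · Δy = -10.946 × (+0.008) = -0.087568.
New price ≈ 105.11 × (1 - 0.087568) = 95.90572752.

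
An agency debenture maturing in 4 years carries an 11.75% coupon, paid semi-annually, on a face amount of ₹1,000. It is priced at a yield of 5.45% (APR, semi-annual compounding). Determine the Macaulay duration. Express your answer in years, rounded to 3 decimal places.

3.379 years

Periodic yield y = 0.02725. Discount each cash flow and weight by its period:
  t   CF        PV=CF/(1+0.02725)^t    t·PV
  1        58.75        57.1915        57.1915
  2        58.75        55.6744       111.3488
  3        58.75        54.1975       162.5926
  4        58.75        52.7598       211.0393
  5        58.75        51.3602       256.8012
  6        58.75        49.9978       299.9869
  7        58.75        48.6715       340.7006
  8     1,058.75       853.8552     6,830.8415
  Σ                  1,223.7080     8,270.5024
Price P = Σ PV = 1,223.7080.
Macaulay duration = Σ(t·PV) / P = 8,270.5024 / 1,223.7080 = 6.75856 half-year periods.
In years: 6.75856 / 2 = 3.37928 years.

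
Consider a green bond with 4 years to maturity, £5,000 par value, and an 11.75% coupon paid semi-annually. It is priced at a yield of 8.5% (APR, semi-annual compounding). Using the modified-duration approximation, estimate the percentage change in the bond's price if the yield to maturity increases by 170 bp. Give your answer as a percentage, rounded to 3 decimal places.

-5.452%

Periodic yield y = 0.0425. Modified duration first:
  t   CF        PV=CF/(1+0.0425)^t    t·PV
  1       293.75       281.7746       281.7746
  2       293.75       270.2874       540.5747
  3       293.75       259.2685       777.8054
  4       293.75       248.6988       994.7950
  5       293.75       238.5600     1,192.7998
  6       293.75       228.8345     1,373.0070
  7       293.75       219.5055     1,536.5386
  8     5,293.75     3,794.5032    30,356.0253
  Σ                  5,541.4323    37,053.3204
P = 5,541.4323; D_Mac = 6.68660 half-year periods = 3.34330 yrs; D_mod = 3.34330/(1+0.0425) = 3.20700 yrs.
ΔP/P ≈ -D_mod · Δy = -3.20700 × (+0.017) = -0.054519 = -5.4519%.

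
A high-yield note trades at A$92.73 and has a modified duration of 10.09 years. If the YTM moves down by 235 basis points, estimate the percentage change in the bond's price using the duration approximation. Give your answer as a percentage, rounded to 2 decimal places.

Duration approximation: ΔP/P ≈ -D_mod · Δy = -10.09 × (-0.0235) = +0.237115.
As a percentage: +23.7115%.

+23.71%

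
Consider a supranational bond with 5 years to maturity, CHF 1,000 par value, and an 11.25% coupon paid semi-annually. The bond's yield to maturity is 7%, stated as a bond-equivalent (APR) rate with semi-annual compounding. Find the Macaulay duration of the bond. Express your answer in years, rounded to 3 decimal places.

4.049 years

Periodic yield y = 0.035. Discount each cash flow and weight by its period:
  t   CF        PV=CF/(1+0.035)^t    t·PV
  1        56.25        54.3478        54.3478
  2        56.25        52.5100       105.0200
  3        56.25        50.7343       152.2028
  4        56.25        49.0186       196.0745
  5        56.25        47.3610       236.8050
  6        56.25        45.7594       274.5565
  7        56.25        44.2120       309.4839
  8        56.25        42.7169       341.7352
  9        56.25        41.2724       371.4513
  10    1,056.25       748.7955     7,487.9550
  Σ                  1,176.7279     9,529.6319
Price P = Σ PV = 1,176.7279.
Macaulay duration = Σ(t·PV) / P = 9,529.6319 / 1,176.7279 = 8.09842 half-year periods.
In years: 8.09842 / 2 = 4.04921 years.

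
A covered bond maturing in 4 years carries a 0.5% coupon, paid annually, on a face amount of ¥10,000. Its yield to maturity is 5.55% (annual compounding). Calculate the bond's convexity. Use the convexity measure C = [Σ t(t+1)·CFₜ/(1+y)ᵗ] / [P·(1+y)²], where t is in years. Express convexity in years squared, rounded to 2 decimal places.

17.75

With y = 0.0555:
  t   CF        PV=CF/(1+0.0555)^t    t·PV        t(t+1)·PV
  1        50.00        47.3709        47.3709          94.7418
  2        50.00        44.8801        89.7601         269.2804
  3        50.00        42.5202       127.5606         510.2424
  4    10,050.00     8,097.1673    32,388.6691     161,943.3455
  Σ                  8,231.9385    32,653.3607     162,817.6101
P = 8,231.9385.
Convexity = Σ t(t+1)·PV / [P·(1+y)²] = 162,817.6101 / (8,231.9385 × 1.114080) = 17.75345.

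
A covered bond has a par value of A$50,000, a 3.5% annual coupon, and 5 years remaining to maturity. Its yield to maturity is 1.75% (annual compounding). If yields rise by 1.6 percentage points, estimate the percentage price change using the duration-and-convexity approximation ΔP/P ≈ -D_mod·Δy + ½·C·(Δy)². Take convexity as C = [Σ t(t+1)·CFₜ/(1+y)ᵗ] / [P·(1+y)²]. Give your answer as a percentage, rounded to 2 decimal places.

-7.03%

With y = 0.0175:
  t   CF        PV=CF/(1+0.0175)^t    t·PV        t(t+1)·PV
  1     1,750.00     1,719.9017     1,719.9017       3,439.8034
  2     1,750.00     1,690.3211     3,380.6422      10,141.9266
  3     1,750.00     1,661.2492     4,983.7477      19,934.9909
  4     1,750.00     1,632.6774     6,530.7095      32,653.5477
  5    51,750.00    47,450.2237   237,251.1187   1,423,506.7124
  Σ                 54,154.3732   253,866.1199   1,489,676.9810
P = 54,154.3732; D_Mac = 4.68782 yrs; D_mod = 4.60720 yrs; C = 26.56989.
Duration effect: -4.60720 × (+0.016) = -0.073715
Convexity effect: 0.5 × 26.56989 × (0.016)² = +0.0034009
ΔP/P ≈ -0.073715 + 0.0034009 = -0.070314 = -7.0314%.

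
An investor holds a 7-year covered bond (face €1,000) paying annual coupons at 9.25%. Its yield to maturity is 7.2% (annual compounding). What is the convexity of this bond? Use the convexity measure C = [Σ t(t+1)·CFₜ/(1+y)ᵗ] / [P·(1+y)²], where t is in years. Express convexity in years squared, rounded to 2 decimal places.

35.35

With y = 0.072:
  t   CF        PV=CF/(1+0.072)^t    t·PV        t(t+1)·PV
  1        92.50        86.2873        86.2873         172.5746
  2        92.50        80.4919       160.9838         482.9514
  3        92.50        75.0857       225.2572         901.0287
  4        92.50        70.0427       280.1706       1,400.8531
  5        92.50        65.3383       326.6915       1,960.1489
  6        92.50        60.9499       365.6994       2,559.8959
  7     1,092.50       671.5184     4,700.6291      37,605.0331
  Σ                  1,109.7142     6,145.7189      45,082.4857
P = 1,109.7142.
Convexity = Σ t(t+1)·PV / [P·(1+y)²] = 45,082.4857 / (1,109.7142 × 1.149184) = 35.35144.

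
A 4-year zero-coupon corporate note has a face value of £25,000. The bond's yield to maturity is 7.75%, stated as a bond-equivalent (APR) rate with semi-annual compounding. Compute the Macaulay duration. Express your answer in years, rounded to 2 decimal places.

A zero-coupon bond has a single cash flow at maturity, so its Macaulay duration equals its maturity: 4 years.
(Equivalently: 8 semi-annual periods ÷ 2 = 4 years.)

4.00 years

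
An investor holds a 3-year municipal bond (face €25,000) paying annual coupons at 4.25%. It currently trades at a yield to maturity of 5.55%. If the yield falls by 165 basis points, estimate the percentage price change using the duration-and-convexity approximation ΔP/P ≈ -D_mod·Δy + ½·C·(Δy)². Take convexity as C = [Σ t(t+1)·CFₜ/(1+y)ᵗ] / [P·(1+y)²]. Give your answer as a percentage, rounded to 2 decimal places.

+4.64%

With y = 0.0555:
  t   CF        PV=CF/(1+0.0555)^t    t·PV        t(t+1)·PV
  1     1,062.50     1,006.6319     1,006.6319       2,013.2639
  2     1,062.50       953.7015     1,907.4030       5,722.2090
  3    26,062.50    22,163.6539    66,490.9616     265,963.8466
  Σ                 24,123.9873    69,404.9966     273,699.3194
P = 24,123.9873; D_Mac = 2.87701 yrs; D_mod = 2.72573 yrs; C = 10.18376.
Duration effect: -2.72573 × (-0.0165) = +0.044975
Convexity effect: 0.5 × 10.18376 × (-0.0165)² = +0.0013863
ΔP/P ≈ +0.044975 + 0.0013863 = +0.046361 = +4.6361%.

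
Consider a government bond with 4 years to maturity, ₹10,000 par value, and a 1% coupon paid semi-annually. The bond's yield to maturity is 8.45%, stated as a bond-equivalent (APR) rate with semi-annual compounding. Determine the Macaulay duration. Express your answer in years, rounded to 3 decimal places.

3.918 years

Periodic yield y = 0.04225. Discount each cash flow and weight by its period:
  t   CF        PV=CF/(1+0.04225)^t    t·PV
  1        50.00        47.9731        47.9731
  2        50.00        46.0284        92.0569
  3        50.00        44.1626       132.4877
  4        50.00        42.3723       169.4893
  5        50.00        40.6547       203.2734
  6        50.00        39.0066       234.0399
  7        50.00        37.4254       261.9779
  8    10,050.00     7,217.5671    57,740.5370
  Σ                  7,515.1903    58,881.8352
Price P = Σ PV = 7,515.1903.
Macaulay duration = Σ(t·PV) / P = 58,881.8352 / 7,515.1903 = 7.83504 half-year periods.
In years: 7.83504 / 2 = 3.91752 years.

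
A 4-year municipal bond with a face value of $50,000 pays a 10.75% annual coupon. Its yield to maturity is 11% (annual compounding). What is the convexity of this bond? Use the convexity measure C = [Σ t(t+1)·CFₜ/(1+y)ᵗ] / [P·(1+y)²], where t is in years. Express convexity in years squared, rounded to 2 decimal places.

With y = 0.11:
  t   CF        PV=CF/(1+0.11)^t    t·PV        t(t+1)·PV
  1     5,375.00     4,842.3423     4,842.3423       9,684.6847
  2     5,375.00     4,362.4706     8,724.9412      26,174.8235
  3     5,375.00     3,930.1537    11,790.4610      47,161.8441
  4    55,375.00    36,477.2277   145,908.9108     729,544.5539
  Σ                 49,612.1943   171,266.6553     812,565.9061
P = 49,612.1943.
Convexity = Σ t(t+1)·PV / [P·(1+y)²] = 812,565.9061 / (49,612.1943 × 1.232100) = 13.29304.

13.29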